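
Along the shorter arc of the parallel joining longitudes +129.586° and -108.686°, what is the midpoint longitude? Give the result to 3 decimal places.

Signed shortest Δλ from +129.586° to -108.686° is +121.728°.
Midpoint longitude = +129.586° + (+121.728°)/2 = +129.586° + 60.864° = +190.450°.
Normalise into (−180°, 180°]: -169.550°.
(The naïve average (+129.586 + -108.686)/2 = 10.45° is on the wrong side of the globe.)

-169.550°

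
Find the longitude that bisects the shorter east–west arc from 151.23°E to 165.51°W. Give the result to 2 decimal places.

Signed shortest Δλ from +151.23° to -165.51° is +43.26°.
Midpoint longitude = +151.23° + (+43.26°)/2 = +151.23° + 21.63° = +172.86°.
(The naïve average (+151.23 + -165.51)/2 = -7.14° is on the wrong side of the globe.)

172.86°E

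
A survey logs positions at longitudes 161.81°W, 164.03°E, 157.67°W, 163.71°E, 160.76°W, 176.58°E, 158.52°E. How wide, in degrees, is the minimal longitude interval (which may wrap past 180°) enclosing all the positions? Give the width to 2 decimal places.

43.81°

Sort the longitudes: -161.81°, -160.76°, -157.67°, +158.52°, +163.71°, +164.03°, +176.58°.
Eastward gaps between consecutive values (wrapping around): 1.05°, 3.09°, 316.19°, 5.19°, 0.32°, 12.55°, 21.61°.
Largest gap = 316.19° ⇒ minimal covering band is its complement: 360° − 316.19° = 43.81°.
Band runs from +158.52° eastward to -157.67°, crossing the antimeridian.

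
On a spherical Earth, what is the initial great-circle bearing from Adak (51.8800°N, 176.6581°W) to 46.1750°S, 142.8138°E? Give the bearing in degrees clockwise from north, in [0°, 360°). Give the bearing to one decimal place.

Δλ = 142.8138 − -176.6581 = 319.4719°; wrapped into (−180°, 180°]: -40.5281°.
θ = atan2( sin Δλ · cos φ₂ , cos φ₁ · sin φ₂ − sin φ₁ · cos φ₂ · cos Δλ )
  = atan2(-0.44997, -0.85944) = -152.365° → normalised to [0°, 360°): 207.635°.

207.6°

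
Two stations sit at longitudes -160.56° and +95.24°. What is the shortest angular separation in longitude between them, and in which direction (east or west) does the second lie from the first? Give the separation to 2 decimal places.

104.20° west

Raw difference: 95.24 − -160.56 = 255.8°.
Normalise into (−180°, 180°]: 255.8° − 360° = -104.2°.
Negative ⇒ the second point lies to the west; separation 104.20°.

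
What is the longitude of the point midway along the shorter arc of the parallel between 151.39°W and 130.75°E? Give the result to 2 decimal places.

Signed shortest Δλ from -151.39° to +130.75° is -77.86°.
Midpoint longitude = -151.39° + (-77.86°)/2 = -151.39° − 38.93° = -190.32°.
Normalise into (−180°, 180°]: +169.68°.
(The naïve average (-151.39 + +130.75)/2 = -10.32° is on the wrong side of the globe.)

169.68°E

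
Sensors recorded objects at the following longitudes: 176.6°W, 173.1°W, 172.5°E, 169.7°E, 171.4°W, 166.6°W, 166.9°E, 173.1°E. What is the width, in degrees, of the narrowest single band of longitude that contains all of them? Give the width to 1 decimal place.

Sort the longitudes: -176.6°, -173.1°, -171.4°, -166.6°, +166.9°, +169.7°, +172.5°, +173.1°.
Eastward gaps between consecutive values (wrapping around): 3.5°, 1.7°, 4.8°, 333.5°, 2.8°, 2.8°, 0.6°, 10.3°.
Largest gap = 333.5° ⇒ minimal covering band is its complement: 360° − 333.5° = 26.5°.
Band runs from +166.9° eastward to -166.6°, crossing the antimeridian.

26.5°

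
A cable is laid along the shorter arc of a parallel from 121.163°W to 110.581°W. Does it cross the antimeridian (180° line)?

Signed shortest Δλ = ((-110.581 − -121.163 + 180) mod 360) − 180 = 10.582°.
Going east by 10.582° from -121.163° reaches -110.581° without touching 180°.

No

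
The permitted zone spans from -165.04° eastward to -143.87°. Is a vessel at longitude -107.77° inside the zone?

No

Band width going east from -165.04° to -143.87°: ((-143.87 − -165.04) mod 360) = 21.17°.
Offset of -107.77° east of the west edge: ((-107.77 − -165.04) mod 360) = 57.27°.
57.27° > 21.17° ⇒ outside.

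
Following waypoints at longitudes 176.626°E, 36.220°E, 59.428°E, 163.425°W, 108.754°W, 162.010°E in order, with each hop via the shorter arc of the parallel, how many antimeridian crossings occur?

Leg 1: +176.626° → +36.220°, shortest Δλ = -140.406° (west) — does not cross 180°.
Leg 2: +36.220° → +59.428°, shortest Δλ = 23.208° (east) — does not cross 180°.
Leg 3: +59.428° → -163.425°, shortest Δλ = 137.147° (east) — crosses 180°.
Leg 4: -163.425° → -108.754°, shortest Δλ = 54.671° (east) — does not cross 180°.
Leg 5: -108.754° → +162.010°, shortest Δλ = -89.236° (west) — crosses 180°.
Total crossings: 2.

2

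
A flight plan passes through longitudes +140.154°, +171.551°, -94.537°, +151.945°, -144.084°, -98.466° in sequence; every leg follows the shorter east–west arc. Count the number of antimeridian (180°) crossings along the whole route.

Leg 1: +140.154° → +171.551°, shortest Δλ = 31.397° (east) — does not cross 180°.
Leg 2: +171.551° → -94.537°, shortest Δλ = 93.912° (east) — crosses 180°.
Leg 3: -94.537° → +151.945°, shortest Δλ = -113.518° (west) — crosses 180°.
Leg 4: +151.945° → -144.084°, shortest Δλ = 63.971° (east) — crosses 180°.
Leg 5: -144.084° → -98.466°, shortest Δλ = 45.618° (east) — does not cross 180°.
Total crossings: 3.

3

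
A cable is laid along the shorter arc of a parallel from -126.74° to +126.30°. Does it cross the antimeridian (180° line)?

Naïve |126.30 − -126.74| = 253.04° > 180°, so the shorter arc goes the other way round — across 180°.
Signed shortest Δλ = ((126.30 − -126.74 + 180) mod 360) − 180 = -106.96°.
Going west by 106.96° from -126.74° passes through 180° before reaching +126.30°.

Yes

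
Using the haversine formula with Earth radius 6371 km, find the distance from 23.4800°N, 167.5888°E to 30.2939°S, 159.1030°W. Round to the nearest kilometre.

Δλ = -159.1030 − 167.5888 = -326.6918°; wrapped into (−180°, 180°]: 33.3082°.
Δφ = -30.2939 − 23.4800 = -53.7739°.
a = sin²(Δφ/2) + cos φ₁ · cos φ₂ · sin²(Δλ/2) = 0.269561.
c = 2·atan2(√a, √(1−a)) = 1.09181 rad → d = 6371·c ≈ 6955.94 km.

6956 km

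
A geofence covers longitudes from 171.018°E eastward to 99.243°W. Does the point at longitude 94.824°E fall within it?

Band width going east from +171.018° to -99.243°: ((-99.243 − 171.018) mod 360) = 89.739°.
Offset of +94.824° east of the west edge: ((94.824 − 171.018) mod 360) = 283.806°.
283.806° > 89.739° ⇒ outside.

No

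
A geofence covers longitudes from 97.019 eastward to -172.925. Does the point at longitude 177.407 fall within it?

Yes

Band width going east from +97.019° to -172.925°: ((-172.925 − 97.019) mod 360) = 90.056°.
Offset of +177.407° east of the west edge: ((177.407 − 97.019) mod 360) = 80.388°.
80.388° ≤ 90.056° ⇒ inside.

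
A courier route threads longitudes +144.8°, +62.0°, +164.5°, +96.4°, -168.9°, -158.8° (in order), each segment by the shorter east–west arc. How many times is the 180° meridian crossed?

1

Leg 1: +144.8° → +62.0°, shortest Δλ = -82.8° (west) — does not cross 180°.
Leg 2: +62.0° → +164.5°, shortest Δλ = 102.5° (east) — does not cross 180°.
Leg 3: +164.5° → +96.4°, shortest Δλ = -68.1° (west) — does not cross 180°.
Leg 4: +96.4° → -168.9°, shortest Δλ = 94.7° (east) — crosses 180°.
Leg 5: -168.9° → -158.8°, shortest Δλ = 10.1° (east) — does not cross 180°.
Total crossings: 1.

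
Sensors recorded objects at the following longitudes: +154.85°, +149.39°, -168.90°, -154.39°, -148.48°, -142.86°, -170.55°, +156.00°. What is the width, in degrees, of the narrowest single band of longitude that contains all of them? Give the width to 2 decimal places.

Sort the longitudes: -170.55°, -168.90°, -154.39°, -148.48°, -142.86°, +149.39°, +154.85°, +156.00°.
Eastward gaps between consecutive values (wrapping around): 1.65°, 14.51°, 5.91°, 5.62°, 292.25°, 5.46°, 1.15°, 33.45°.
Largest gap = 292.25° ⇒ minimal covering band is its complement: 360° − 292.25° = 67.75°.
Band runs from +149.39° eastward to -142.86°, crossing the antimeridian.

67.75°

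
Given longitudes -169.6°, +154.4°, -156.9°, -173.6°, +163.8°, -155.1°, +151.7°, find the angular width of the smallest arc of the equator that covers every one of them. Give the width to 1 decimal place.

53.2°

Sort the longitudes: -173.6°, -169.6°, -156.9°, -155.1°, +151.7°, +154.4°, +163.8°.
Eastward gaps between consecutive values (wrapping around): 4.0°, 12.7°, 1.8°, 306.8°, 2.7°, 9.4°, 22.6°.
Largest gap = 306.8° ⇒ minimal covering band is its complement: 360° − 306.8° = 53.2°.
Band runs from +151.7° eastward to -155.1°, crossing the antimeridian.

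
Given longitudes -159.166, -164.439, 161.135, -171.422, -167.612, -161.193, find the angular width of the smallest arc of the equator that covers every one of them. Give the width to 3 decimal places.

Sort the longitudes: -171.422°, -167.612°, -164.439°, -161.193°, -159.166°, +161.135°.
Eastward gaps between consecutive values (wrapping around): 3.810°, 3.173°, 3.246°, 2.027°, 320.301°, 27.443°.
Largest gap = 320.301° ⇒ minimal covering band is its complement: 360° − 320.301° = 39.699°.
Band runs from +161.135° eastward to -159.166°, crossing the antimeridian.

39.699°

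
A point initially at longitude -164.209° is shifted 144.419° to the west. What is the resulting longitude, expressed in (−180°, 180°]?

Start at -164.209°; shift −144.419° → -308.628°.
-308.628° lies outside (−180°, 180°]; add 360° → +51.372°.

+51.372°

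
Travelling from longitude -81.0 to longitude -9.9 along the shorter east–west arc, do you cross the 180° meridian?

No

Signed shortest Δλ = ((-9.9 − -81.0 + 180) mod 360) − 180 = 71.1°.
Going east by 71.1° from -81.0° reaches -9.9° without touching 180°.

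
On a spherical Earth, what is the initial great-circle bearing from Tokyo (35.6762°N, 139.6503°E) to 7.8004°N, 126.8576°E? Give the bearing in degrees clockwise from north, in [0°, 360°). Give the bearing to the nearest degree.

Δλ = 126.8576 − 139.6503 = -12.7927°.
θ = atan2( sin Δλ · cos φ₂ , cos φ₁ · sin φ₂ − sin φ₁ · cos φ₂ · cos Δλ )
  = atan2(-0.21938, -0.45321) = -154.171° → normalised to [0°, 360°): 205.829°.

206°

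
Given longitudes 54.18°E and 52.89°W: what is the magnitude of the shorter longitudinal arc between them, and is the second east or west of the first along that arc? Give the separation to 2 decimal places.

Raw difference: -52.89 − 54.18 = -107.07°.
Normalise into (−180°, 180°]: -107.07° stays -107.07°.
Negative ⇒ the second point lies to the west; separation 107.07°.

107.07° west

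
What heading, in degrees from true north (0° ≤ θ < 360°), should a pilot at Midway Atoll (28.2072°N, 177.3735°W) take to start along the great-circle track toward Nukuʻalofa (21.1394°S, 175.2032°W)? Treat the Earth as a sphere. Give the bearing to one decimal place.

Δλ = -175.2032 − -177.3735 = 2.1703°.
θ = atan2( sin Δλ · cos φ₂ , cos φ₁ · sin φ₂ − sin φ₁ · cos φ₂ · cos Δλ )
  = atan2(0.03532, -0.75835) = 177.333° → normalised to [0°, 360°): 177.333°.

177.3°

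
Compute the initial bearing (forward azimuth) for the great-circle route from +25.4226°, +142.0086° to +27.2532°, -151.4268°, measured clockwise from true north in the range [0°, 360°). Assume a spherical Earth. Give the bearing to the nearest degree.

Δλ = -151.4268 − 142.0086 = -293.4354°; wrapped into (−180°, 180°]: 66.5646°.
θ = atan2( sin Δλ · cos φ₂ , cos φ₁ · sin φ₂ − sin φ₁ · cos φ₂ · cos Δλ )
  = atan2(0.81566, 0.26180) = 72.205° → normalised to [0°, 360°): 72.205°.

72°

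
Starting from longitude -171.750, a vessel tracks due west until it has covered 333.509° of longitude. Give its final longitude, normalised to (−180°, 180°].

Start at -171.750°; shift −333.509° → -505.259°.
-505.259° lies outside (−180°, 180°]; add 360° → -145.259°.

-145.259°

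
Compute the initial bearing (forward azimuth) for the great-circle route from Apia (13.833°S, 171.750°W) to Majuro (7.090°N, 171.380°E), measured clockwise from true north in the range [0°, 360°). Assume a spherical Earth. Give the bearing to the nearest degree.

Δλ = 171.380 − -171.750 = 343.130°; wrapped into (−180°, 180°]: -16.870°.
θ = atan2( sin Δλ · cos φ₂ , cos φ₁ · sin φ₂ − sin φ₁ · cos φ₂ · cos Δλ )
  = atan2(-0.28798, 0.34690) = -39.698° → normalised to [0°, 360°): 320.302°.

320°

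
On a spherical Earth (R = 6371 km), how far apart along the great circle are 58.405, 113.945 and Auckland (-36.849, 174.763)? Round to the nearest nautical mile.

6475 nmi

Δλ = 174.763 − 113.945 = 60.818°.
Δφ = -36.849 − 58.405 = -95.254°.
a = sin²(Δφ/2) + cos φ₁ · cos φ₂ · sin²(Δλ/2) = 0.653199.
c = 2·atan2(√a, √(1−a)) = 1.88220 rad → d = 6371·c ≈ 11991.51 km ≈ 6474.90 nmi.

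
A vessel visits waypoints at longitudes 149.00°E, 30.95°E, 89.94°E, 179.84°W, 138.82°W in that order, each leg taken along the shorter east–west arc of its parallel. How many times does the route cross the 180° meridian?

1

Leg 1: +149.00° → +30.95°, shortest Δλ = -118.05° (west) — does not cross 180°.
Leg 2: +30.95° → +89.94°, shortest Δλ = 58.99° (east) — does not cross 180°.
Leg 3: +89.94° → -179.84°, shortest Δλ = 90.22° (east) — crosses 180°.
Leg 4: -179.84° → -138.82°, shortest Δλ = 41.02° (east) — does not cross 180°.
Total crossings: 1.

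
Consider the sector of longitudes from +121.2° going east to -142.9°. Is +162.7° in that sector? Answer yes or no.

Yes

Band width going east from +121.2° to -142.9°: ((-142.9 − 121.2) mod 360) = 95.9°.
Offset of +162.7° east of the west edge: ((162.7 − 121.2) mod 360) = 41.5°.
41.5° ≤ 95.9° ⇒ inside.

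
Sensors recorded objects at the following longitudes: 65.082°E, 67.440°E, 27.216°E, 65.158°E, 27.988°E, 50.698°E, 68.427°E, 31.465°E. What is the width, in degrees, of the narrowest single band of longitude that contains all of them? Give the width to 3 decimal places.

41.211°

Sort the longitudes: +27.216°, +27.988°, +31.465°, +50.698°, +65.082°, +65.158°, +67.440°, +68.427°.
Eastward gaps between consecutive values (wrapping around): 0.772°, 3.477°, 19.233°, 14.384°, 0.076°, 2.282°, 0.987°, 318.789°.
Largest gap = 318.789° ⇒ minimal covering band is its complement: 360° − 318.789° = 41.211°.
Band runs from +27.216° eastward to +68.427°.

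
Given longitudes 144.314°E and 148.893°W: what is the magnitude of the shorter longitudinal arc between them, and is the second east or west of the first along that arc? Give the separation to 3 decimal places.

Raw difference: -148.893 − 144.314 = -293.207°.
Normalise into (−180°, 180°]: -293.207° + 360° = 66.793°.
Positive ⇒ the second point lies to the east; separation 66.793°.

66.793° east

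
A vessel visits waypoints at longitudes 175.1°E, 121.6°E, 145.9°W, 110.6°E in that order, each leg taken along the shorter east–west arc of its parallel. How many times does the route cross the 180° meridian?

Leg 1: +175.1° → +121.6°, shortest Δλ = -53.5° (west) — does not cross 180°.
Leg 2: +121.6° → -145.9°, shortest Δλ = 92.5° (east) — crosses 180°.
Leg 3: -145.9° → +110.6°, shortest Δλ = -103.5° (west) — crosses 180°.
Total crossings: 2.

2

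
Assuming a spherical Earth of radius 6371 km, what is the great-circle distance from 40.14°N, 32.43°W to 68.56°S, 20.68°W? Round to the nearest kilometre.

Δλ = -20.68 − -32.43 = 11.75°.
Δφ = -68.56 − 40.14 = -108.70°.
a = sin²(Δφ/2) + cos φ₁ · cos φ₂ · sin²(Δλ/2) = 0.663234.
c = 2·atan2(√a, √(1−a)) = 1.90336 rad → d = 6371·c ≈ 12126.31 km.

12126 km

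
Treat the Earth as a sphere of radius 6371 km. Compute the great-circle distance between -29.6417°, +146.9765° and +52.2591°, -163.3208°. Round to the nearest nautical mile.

5566 nmi

Δλ = -163.3208 − 146.9765 = -310.2973°; wrapped into (−180°, 180°]: 49.7027°.
Δφ = 52.2591 − -29.6417 = 81.9008°.
a = sin²(Δφ/2) + cos φ₁ · cos φ₂ · sin²(Δλ/2) = 0.523518.
c = 2·atan2(√a, √(1−a)) = 1.61785 rad → d = 6371·c ≈ 10307.32 km ≈ 5565.51 nmi.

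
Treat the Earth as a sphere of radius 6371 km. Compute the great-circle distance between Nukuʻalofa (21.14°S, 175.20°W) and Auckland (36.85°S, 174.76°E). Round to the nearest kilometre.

1998 km

Δλ = 174.76 − -175.20 = 349.96°; wrapped into (−180°, 180°]: -10.04°.
Δφ = -36.85 − -21.14 = -15.71°.
a = sin²(Δφ/2) + cos φ₁ · cos φ₂ · sin²(Δλ/2) = 0.024392.
c = 2·atan2(√a, √(1−a)) = 0.31365 rad → d = 6371·c ≈ 1998.24 km.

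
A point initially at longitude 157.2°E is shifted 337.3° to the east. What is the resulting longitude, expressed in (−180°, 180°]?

Start at +157.2°; shift +337.3° → +494.5°.
+494.5° lies outside (−180°, 180°]; subtract 360° → +134.5°.

134.5°E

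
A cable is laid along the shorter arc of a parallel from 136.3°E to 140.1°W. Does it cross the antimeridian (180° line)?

Naïve |-140.1 − 136.3| = 276.4° > 180°, so the shorter arc goes the other way round — across 180°.
Signed shortest Δλ = ((-140.1 − 136.3 + 180) mod 360) − 180 = 83.6°.
Going east by 83.6° from +136.3° passes through 180° before reaching -140.1°.

Yes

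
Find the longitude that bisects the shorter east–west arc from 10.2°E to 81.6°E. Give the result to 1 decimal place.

Signed shortest Δλ from +10.2° to +81.6° is +71.4°.
Midpoint longitude = +10.2° + (+71.4°)/2 = +10.2° + 35.7° = +45.9°.

45.9°E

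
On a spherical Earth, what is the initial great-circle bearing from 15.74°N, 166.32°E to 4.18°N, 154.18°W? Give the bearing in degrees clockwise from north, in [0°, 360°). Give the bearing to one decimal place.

102.3°

Δλ = -154.18 − 166.32 = -320.50°; wrapped into (−180°, 180°]: 39.50°.
θ = atan2( sin Δλ · cos φ₂ , cos φ₁ · sin φ₂ − sin φ₁ · cos φ₂ · cos Δλ )
  = atan2(0.63439, -0.13861) = 102.325° → normalised to [0°, 360°): 102.325°.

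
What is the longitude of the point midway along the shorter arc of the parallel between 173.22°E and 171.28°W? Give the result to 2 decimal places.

179.03°W

Signed shortest Δλ from +173.22° to -171.28° is +15.50°.
Midpoint longitude = +173.22° + (+15.50°)/2 = +173.22° + 7.75° = +180.97°.
Normalise into (−180°, 180°]: -179.03°.
(The naïve average (+173.22 + -171.28)/2 = 0.97° is on the wrong side of the globe.)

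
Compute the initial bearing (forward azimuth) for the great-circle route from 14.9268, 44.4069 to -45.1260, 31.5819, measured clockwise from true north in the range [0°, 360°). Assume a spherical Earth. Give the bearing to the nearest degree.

190°

Δλ = 31.5819 − 44.4069 = -12.8250°.
θ = atan2( sin Δλ · cos φ₂ , cos φ₁ · sin φ₂ − sin φ₁ · cos φ₂ · cos Δλ )
  = atan2(-0.15661, -0.86195) = -169.702° → normalised to [0°, 360°): 190.298°.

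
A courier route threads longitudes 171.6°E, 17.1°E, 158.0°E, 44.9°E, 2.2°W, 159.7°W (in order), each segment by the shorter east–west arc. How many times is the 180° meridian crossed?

Leg 1: +171.6° → +17.1°, shortest Δλ = -154.5° (west) — does not cross 180°.
Leg 2: +17.1° → +158.0°, shortest Δλ = 140.9° (east) — does not cross 180°.
Leg 3: +158.0° → +44.9°, shortest Δλ = -113.1° (west) — does not cross 180°.
Leg 4: +44.9° → -2.2°, shortest Δλ = -47.1° (west) — does not cross 180°.
Leg 5: -2.2° → -159.7°, shortest Δλ = -157.5° (west) — does not cross 180°.
Total crossings: 0.

0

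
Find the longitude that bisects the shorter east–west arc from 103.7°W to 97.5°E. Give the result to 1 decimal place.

Signed shortest Δλ from -103.7° to +97.5° is -158.8°.
Midpoint longitude = -103.7° + (-158.8°)/2 = -103.7° − 79.4° = -183.1°.
Normalise into (−180°, 180°]: +176.9°.
(The naïve average (-103.7 + +97.5)/2 = -3.1° is on the wrong side of the globe.)

176.9°E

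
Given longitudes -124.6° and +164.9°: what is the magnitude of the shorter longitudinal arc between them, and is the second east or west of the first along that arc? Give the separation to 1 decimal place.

Raw difference: 164.9 − -124.6 = 289.5°.
Normalise into (−180°, 180°]: 289.5° − 360° = -70.5°.
Negative ⇒ the second point lies to the west; separation 70.5°.

70.5° west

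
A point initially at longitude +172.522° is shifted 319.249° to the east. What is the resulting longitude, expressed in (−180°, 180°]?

+131.771°

Start at +172.522°; shift +319.249° → +491.771°.
+491.771° lies outside (−180°, 180°]; subtract 360° → +131.771°.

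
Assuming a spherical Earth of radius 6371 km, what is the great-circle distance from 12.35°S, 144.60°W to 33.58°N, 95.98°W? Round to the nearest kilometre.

Δλ = -95.98 − -144.60 = 48.62°.
Δφ = 33.58 − -12.35 = 45.93°.
a = sin²(Δφ/2) + cos φ₁ · cos φ₂ · sin²(Δλ/2) = 0.290156.
c = 2·atan2(√a, √(1−a)) = 1.13770 rad → d = 6371·c ≈ 7248.26 km.

7248 km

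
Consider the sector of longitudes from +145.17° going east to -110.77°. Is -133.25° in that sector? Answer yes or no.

Band width going east from +145.17° to -110.77°: ((-110.77 − 145.17) mod 360) = 104.06°.
Offset of -133.25° east of the west edge: ((-133.25 − 145.17) mod 360) = 81.58°.
81.58° ≤ 104.06° ⇒ inside.

Yes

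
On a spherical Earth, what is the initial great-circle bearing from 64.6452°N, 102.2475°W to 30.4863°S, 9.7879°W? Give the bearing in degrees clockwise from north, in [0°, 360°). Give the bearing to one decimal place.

102.1°

Δλ = -9.7879 − -102.2475 = 92.4596°.
θ = atan2( sin Δλ · cos φ₂ , cos φ₁ · sin φ₂ − sin φ₁ · cos φ₂ · cos Δλ )
  = atan2(0.86096, -0.18383) = 102.053° → normalised to [0°, 360°): 102.053°.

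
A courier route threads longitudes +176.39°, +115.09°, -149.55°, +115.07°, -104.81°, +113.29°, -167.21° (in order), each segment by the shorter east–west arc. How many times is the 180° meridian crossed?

5

Leg 1: +176.39° → +115.09°, shortest Δλ = -61.3° (west) — does not cross 180°.
Leg 2: +115.09° → -149.55°, shortest Δλ = 95.36° (east) — crosses 180°.
Leg 3: -149.55° → +115.07°, shortest Δλ = -95.38° (west) — crosses 180°.
Leg 4: +115.07° → -104.81°, shortest Δλ = 140.12° (east) — crosses 180°.
Leg 5: -104.81° → +113.29°, shortest Δλ = -141.9° (west) — crosses 180°.
Leg 6: +113.29° → -167.21°, shortest Δλ = 79.5° (east) — crosses 180°.
Total crossings: 5.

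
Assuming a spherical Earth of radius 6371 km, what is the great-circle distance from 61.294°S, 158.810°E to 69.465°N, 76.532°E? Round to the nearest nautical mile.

Δλ = 76.532 − 158.810 = -82.278°.
Δφ = 69.465 − -61.294 = 130.759°.
a = sin²(Δφ/2) + cos φ₁ · cos φ₂ · sin²(Δλ/2) = 0.899362.
c = 2·atan2(√a, √(1−a)) = 2.49597 rad → d = 6371·c ≈ 15901.82 km ≈ 8586.30 nmi.

8586 nmi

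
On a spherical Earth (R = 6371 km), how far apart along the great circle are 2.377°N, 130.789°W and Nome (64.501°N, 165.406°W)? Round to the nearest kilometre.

Δλ = -165.406 − -130.789 = -34.617°.
Δφ = 64.501 − 2.377 = 62.124°.
a = sin²(Δφ/2) + cos φ₁ · cos φ₂ · sin²(Δλ/2) = 0.304293.
c = 2·atan2(√a, √(1−a)) = 1.16863 rad → d = 6371·c ≈ 7445.34 km.

7445 km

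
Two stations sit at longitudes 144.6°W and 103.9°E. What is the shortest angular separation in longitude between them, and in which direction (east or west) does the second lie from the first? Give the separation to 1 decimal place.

111.5° west

Raw difference: 103.9 − -144.6 = 248.5°.
Normalise into (−180°, 180°]: 248.5° − 360° = -111.5°.
Negative ⇒ the second point lies to the west; separation 111.5°.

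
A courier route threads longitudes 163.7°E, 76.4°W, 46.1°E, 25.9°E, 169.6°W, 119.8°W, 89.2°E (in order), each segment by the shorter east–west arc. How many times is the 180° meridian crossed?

Leg 1: +163.7° → -76.4°, shortest Δλ = 119.9° (east) — crosses 180°.
Leg 2: -76.4° → +46.1°, shortest Δλ = 122.5° (east) — does not cross 180°.
Leg 3: +46.1° → +25.9°, shortest Δλ = -20.2° (west) — does not cross 180°.
Leg 4: +25.9° → -169.6°, shortest Δλ = 164.5° (east) — crosses 180°.
Leg 5: -169.6° → -119.8°, shortest Δλ = 49.8° (east) — does not cross 180°.
Leg 6: -119.8° → +89.2°, shortest Δλ = -151.0° (west) — crosses 180°.
Total crossings: 3.

3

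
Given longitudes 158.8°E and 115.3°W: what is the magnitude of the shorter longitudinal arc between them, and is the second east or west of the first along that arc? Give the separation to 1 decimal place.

Raw difference: -115.3 − 158.8 = -274.1°.
Normalise into (−180°, 180°]: -274.1° + 360° = 85.9°.
Positive ⇒ the second point lies to the east; separation 85.9°.

85.9° east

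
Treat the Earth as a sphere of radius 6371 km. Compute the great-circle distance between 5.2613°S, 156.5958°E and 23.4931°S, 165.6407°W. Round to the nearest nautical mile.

Δλ = -165.6407 − 156.5958 = -322.2365°; wrapped into (−180°, 180°]: 37.7635°.
Δφ = -23.4931 − -5.2613 = -18.2318°.
a = sin²(Δφ/2) + cos φ₁ · cos φ₂ · sin²(Δλ/2) = 0.120742.
c = 2·atan2(√a, √(1−a)) = 0.70976 rad → d = 6371·c ≈ 4521.91 km ≈ 2441.64 nmi.

2442 nmi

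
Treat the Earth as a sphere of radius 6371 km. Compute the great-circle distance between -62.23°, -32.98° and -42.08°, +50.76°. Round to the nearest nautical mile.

Δλ = 50.76 − -32.98 = 83.74°.
Δφ = -42.08 − -62.23 = 20.15°.
a = sin²(Δφ/2) + cos φ₁ · cos φ₂ · sin²(Δλ/2) = 0.184656.
c = 2·atan2(√a, √(1−a)) = 0.88836 rad → d = 6371·c ≈ 5659.72 km ≈ 3056.00 nmi.

3056 nmi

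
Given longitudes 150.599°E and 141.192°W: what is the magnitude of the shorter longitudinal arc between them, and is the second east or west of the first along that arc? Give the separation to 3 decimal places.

Raw difference: -141.192 − 150.599 = -291.791°.
Normalise into (−180°, 180°]: -291.791° + 360° = 68.209°.
Positive ⇒ the second point lies to the east; separation 68.209°.

68.209° east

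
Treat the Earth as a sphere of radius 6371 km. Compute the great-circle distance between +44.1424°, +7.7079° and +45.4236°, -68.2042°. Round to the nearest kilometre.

Δλ = -68.2042 − 7.7079 = -75.9121°.
Δφ = 45.4236 − 44.1424 = 1.2812°.
a = sin²(Δφ/2) + cos φ₁ · cos φ₂ · sin²(Δλ/2) = 0.190658.
c = 2·atan2(√a, √(1−a)) = 0.90373 rad → d = 6371·c ≈ 5757.66 km.

5758 km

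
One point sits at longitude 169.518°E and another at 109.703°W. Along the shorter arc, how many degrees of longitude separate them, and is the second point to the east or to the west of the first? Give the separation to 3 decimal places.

80.779° east

Raw difference: -109.703 − 169.518 = -279.221°.
Normalise into (−180°, 180°]: -279.221° + 360° = 80.779°.
Positive ⇒ the second point lies to the east; separation 80.779°.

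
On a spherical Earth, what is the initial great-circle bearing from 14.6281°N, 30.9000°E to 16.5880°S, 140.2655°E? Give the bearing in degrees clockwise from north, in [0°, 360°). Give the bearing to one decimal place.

102.2°

Δλ = 140.2655 − 30.9000 = 109.3655°.
θ = atan2( sin Δλ · cos φ₂ , cos φ₁ · sin φ₂ − sin φ₁ · cos φ₂ · cos Δλ )
  = atan2(0.90416, -0.19598) = 102.230° → normalised to [0°, 360°): 102.230°.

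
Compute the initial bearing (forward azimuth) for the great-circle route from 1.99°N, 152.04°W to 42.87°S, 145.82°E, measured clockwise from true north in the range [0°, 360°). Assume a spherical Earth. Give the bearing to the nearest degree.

223°

Δλ = 145.82 − -152.04 = 297.86°; wrapped into (−180°, 180°]: -62.14°.
θ = atan2( sin Δλ · cos φ₂ , cos φ₁ · sin φ₂ − sin φ₁ · cos φ₂ · cos Δλ )
  = atan2(-0.64795, -0.69182) = -136.875° → normalised to [0°, 360°): 223.125°.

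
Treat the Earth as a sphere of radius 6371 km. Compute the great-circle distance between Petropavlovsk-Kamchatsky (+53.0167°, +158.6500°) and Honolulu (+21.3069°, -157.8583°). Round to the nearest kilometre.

Δλ = -157.8583 − 158.6500 = -316.5083°; wrapped into (−180°, 180°]: 43.4917°.
Δφ = 21.3069 − 53.0167 = -31.7098°.
a = sin²(Δφ/2) + cos φ₁ · cos φ₂ · sin²(Δλ/2) = 0.151570.
c = 2·atan2(√a, √(1−a)) = 0.79979 rad → d = 6371·c ≈ 5095.44 km.

5095 km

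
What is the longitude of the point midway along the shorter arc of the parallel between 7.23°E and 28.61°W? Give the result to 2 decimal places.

10.69°W

Signed shortest Δλ from +7.23° to -28.61° is -35.84°.
Midpoint longitude = +7.23° + (-35.84°)/2 = +7.23° − 17.92° = -10.69°.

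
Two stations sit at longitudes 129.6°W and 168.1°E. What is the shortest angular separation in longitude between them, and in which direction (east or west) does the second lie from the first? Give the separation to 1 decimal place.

62.3° west

Raw difference: 168.1 − -129.6 = 297.7°.
Normalise into (−180°, 180°]: 297.7° − 360° = -62.3°.
Negative ⇒ the second point lies to the west; separation 62.3°.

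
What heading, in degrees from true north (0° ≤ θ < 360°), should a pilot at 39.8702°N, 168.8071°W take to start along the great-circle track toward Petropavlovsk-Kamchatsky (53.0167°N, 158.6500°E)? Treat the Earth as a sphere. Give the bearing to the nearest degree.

312°

Δλ = 158.6500 − -168.8071 = 327.4571°; wrapped into (−180°, 180°]: -32.5429°.
θ = atan2( sin Δλ · cos φ₂ , cos φ₁ · sin φ₂ − sin φ₁ · cos φ₂ · cos Δλ )
  = atan2(-0.32361, 0.28799) = -48.333° → normalised to [0°, 360°): 311.667°.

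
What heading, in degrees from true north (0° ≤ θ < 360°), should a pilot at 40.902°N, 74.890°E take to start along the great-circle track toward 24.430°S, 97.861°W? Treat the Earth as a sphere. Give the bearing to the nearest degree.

Δλ = -97.861 − 74.890 = -172.751°.
θ = atan2( sin Δλ · cos φ₂ , cos φ₁ · sin φ₂ − sin φ₁ · cos φ₂ · cos Δλ )
  = atan2(-0.11488, 0.27878) = -22.396° → normalised to [0°, 360°): 337.604°.

338°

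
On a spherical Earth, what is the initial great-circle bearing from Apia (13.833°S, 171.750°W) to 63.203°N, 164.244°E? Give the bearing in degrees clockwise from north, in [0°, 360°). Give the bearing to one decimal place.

Δλ = 164.244 − -171.750 = 335.994°; wrapped into (−180°, 180°]: -24.006°.
θ = atan2( sin Δλ · cos φ₂ , cos φ₁ · sin φ₂ − sin φ₁ · cos φ₂ · cos Δλ )
  = atan2(-0.18341, 0.96519) = -10.760° → normalised to [0°, 360°): 349.240°.

349.2°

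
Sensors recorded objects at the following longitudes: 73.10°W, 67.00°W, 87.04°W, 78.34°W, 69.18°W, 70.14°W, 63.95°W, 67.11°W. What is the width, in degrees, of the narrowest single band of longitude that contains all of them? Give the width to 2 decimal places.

23.09°

Sort the longitudes: -87.04°, -78.34°, -73.10°, -70.14°, -69.18°, -67.11°, -67.00°, -63.95°.
Eastward gaps between consecutive values (wrapping around): 8.70°, 5.24°, 2.96°, 0.96°, 2.07°, 0.11°, 3.05°, 336.91°.
Largest gap = 336.91° ⇒ minimal covering band is its complement: 360° − 336.91° = 23.09°.
Band runs from -87.04° eastward to -63.95°.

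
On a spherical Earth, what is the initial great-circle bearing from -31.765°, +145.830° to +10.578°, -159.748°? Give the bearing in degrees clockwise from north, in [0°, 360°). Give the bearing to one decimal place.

60.2°

Δλ = -159.748 − 145.830 = -305.578°; wrapped into (−180°, 180°]: 54.422°.
θ = atan2( sin Δλ · cos φ₂ , cos φ₁ · sin φ₂ − sin φ₁ · cos φ₂ · cos Δλ )
  = atan2(0.79950, 0.45716) = 60.239° → normalised to [0°, 360°): 60.239°.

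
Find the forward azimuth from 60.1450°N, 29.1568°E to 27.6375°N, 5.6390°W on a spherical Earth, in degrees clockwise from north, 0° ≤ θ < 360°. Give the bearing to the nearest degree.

232°

Δλ = -5.6390 − 29.1568 = -34.7958°.
θ = atan2( sin Δλ · cos φ₂ , cos φ₁ · sin φ₂ − sin φ₁ · cos φ₂ · cos Δλ )
  = atan2(-0.50554, -0.40003) = -128.354° → normalised to [0°, 360°): 231.646°.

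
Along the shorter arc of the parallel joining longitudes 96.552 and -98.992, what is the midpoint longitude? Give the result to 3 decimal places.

+178.780°

Signed shortest Δλ from +96.552° to -98.992° is +164.456°.
Midpoint longitude = +96.552° + (+164.456°)/2 = +96.552° + 82.228° = +178.780°.
(The naïve average (+96.552 + -98.992)/2 = -1.22° is on the wrong side of the globe.)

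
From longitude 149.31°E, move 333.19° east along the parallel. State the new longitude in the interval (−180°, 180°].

122.50°E

Start at +149.31°; shift +333.19° → +482.50°.
+482.50° lies outside (−180°, 180°]; subtract 360° → +122.50°.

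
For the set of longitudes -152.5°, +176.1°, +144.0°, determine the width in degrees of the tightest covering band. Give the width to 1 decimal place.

Sort the longitudes: -152.5°, +144.0°, +176.1°.
Eastward gaps between consecutive values (wrapping around): 296.5°, 32.1°, 31.4°.
Largest gap = 296.5° ⇒ minimal covering band is its complement: 360° − 296.5° = 63.5°.
Band runs from +144.0° eastward to -152.5°, crossing the antimeridian.

63.5°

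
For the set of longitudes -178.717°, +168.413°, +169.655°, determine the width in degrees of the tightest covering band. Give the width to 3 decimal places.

12.870°

Sort the longitudes: -178.717°, +168.413°, +169.655°.
Eastward gaps between consecutive values (wrapping around): 347.130°, 1.242°, 11.628°.
Largest gap = 347.130° ⇒ minimal covering band is its complement: 360° − 347.130° = 12.870°.
Band runs from +168.413° eastward to -178.717°, crossing the antimeridian.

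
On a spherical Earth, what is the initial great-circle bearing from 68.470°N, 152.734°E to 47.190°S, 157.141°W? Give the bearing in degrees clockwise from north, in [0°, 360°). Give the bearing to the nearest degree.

142°

Δλ = -157.141 − 152.734 = -309.875°; wrapped into (−180°, 180°]: 50.125°.
θ = atan2( sin Δλ · cos φ₂ , cos φ₁ · sin φ₂ − sin φ₁ · cos φ₂ · cos Δλ )
  = atan2(0.52153, -0.67451) = 142.289° → normalised to [0°, 360°): 142.289°.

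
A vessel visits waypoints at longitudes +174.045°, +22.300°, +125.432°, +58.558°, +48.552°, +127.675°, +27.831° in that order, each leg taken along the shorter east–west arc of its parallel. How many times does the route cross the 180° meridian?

Leg 1: +174.045° → +22.300°, shortest Δλ = -151.745° (west) — does not cross 180°.
Leg 2: +22.300° → +125.432°, shortest Δλ = 103.132° (east) — does not cross 180°.
Leg 3: +125.432° → +58.558°, shortest Δλ = -66.874° (west) — does not cross 180°.
Leg 4: +58.558° → +48.552°, shortest Δλ = -10.006° (west) — does not cross 180°.
Leg 5: +48.552° → +127.675°, shortest Δλ = 79.123° (east) — does not cross 180°.
Leg 6: +127.675° → +27.831°, shortest Δλ = -99.844° (west) — does not cross 180°.
Total crossings: 0.

0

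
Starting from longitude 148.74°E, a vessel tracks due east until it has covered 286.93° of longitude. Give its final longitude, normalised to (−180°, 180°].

75.67°E

Start at +148.74°; shift +286.93° → +435.67°.
+435.67° lies outside (−180°, 180°]; subtract 360° → +75.67°.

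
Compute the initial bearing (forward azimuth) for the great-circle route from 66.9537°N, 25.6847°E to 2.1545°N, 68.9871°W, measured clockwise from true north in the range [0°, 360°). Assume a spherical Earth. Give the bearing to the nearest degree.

Δλ = -68.9871 − 25.6847 = -94.6718°.
θ = atan2( sin Δλ · cos φ₂ , cos φ₁ · sin φ₂ − sin φ₁ · cos φ₂ · cos Δλ )
  = atan2(-0.99597, 0.08961) = -84.859° → normalised to [0°, 360°): 275.141°.

275°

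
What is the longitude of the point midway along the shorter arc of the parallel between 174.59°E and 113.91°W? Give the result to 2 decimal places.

149.66°W

Signed shortest Δλ from +174.59° to -113.91° is +71.50°.
Midpoint longitude = +174.59° + (+71.50°)/2 = +174.59° + 35.75° = +210.34°.
Normalise into (−180°, 180°]: -149.66°.
(The naïve average (+174.59 + -113.91)/2 = 30.34° is on the wrong side of the globe.)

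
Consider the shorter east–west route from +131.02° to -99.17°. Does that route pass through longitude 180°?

Yes

Naïve |-99.17 − 131.02| = 230.19° > 180°, so the shorter arc goes the other way round — across 180°.
Signed shortest Δλ = ((-99.17 − 131.02 + 180) mod 360) − 180 = 129.81°.
Going east by 129.81° from +131.02° passes through 180° before reaching -99.17°.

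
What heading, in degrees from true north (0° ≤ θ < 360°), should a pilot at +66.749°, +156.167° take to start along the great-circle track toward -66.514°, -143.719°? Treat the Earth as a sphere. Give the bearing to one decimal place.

147.6°

Δλ = -143.719 − 156.167 = -299.886°; wrapped into (−180°, 180°]: 60.114°.
θ = atan2( sin Δλ · cos φ₂ , cos φ₁ · sin φ₂ − sin φ₁ · cos φ₂ · cos Δλ )
  = atan2(0.34553, -0.54450) = 147.602° → normalised to [0°, 360°): 147.602°.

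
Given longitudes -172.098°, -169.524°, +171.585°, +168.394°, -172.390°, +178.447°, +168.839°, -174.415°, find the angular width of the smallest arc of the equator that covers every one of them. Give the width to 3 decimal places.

22.082°

Sort the longitudes: -174.415°, -172.390°, -172.098°, -169.524°, +168.394°, +168.839°, +171.585°, +178.447°.
Eastward gaps between consecutive values (wrapping around): 2.025°, 0.292°, 2.574°, 337.918°, 0.445°, 2.746°, 6.862°, 7.138°.
Largest gap = 337.918° ⇒ minimal covering band is its complement: 360° − 337.918° = 22.082°.
Band runs from +168.394° eastward to -169.524°, crossing the antimeridian.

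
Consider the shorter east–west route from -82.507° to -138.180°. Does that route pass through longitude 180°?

No

Signed shortest Δλ = ((-138.180 − -82.507 + 180) mod 360) − 180 = -55.673°.
Going west by 55.673° from -82.507° reaches -138.180° without touching 180°.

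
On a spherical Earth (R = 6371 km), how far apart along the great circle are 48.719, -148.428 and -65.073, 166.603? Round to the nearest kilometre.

13232 km

Δλ = 166.603 − -148.428 = 315.031°; wrapped into (−180°, 180°]: -44.969°.
Δφ = -65.073 − 48.719 = -113.792°.
a = sin²(Δφ/2) + cos φ₁ · cos φ₂ · sin²(Δλ/2) = 0.742377.
c = 2·atan2(√a, √(1−a)) = 2.07688 rad → d = 6371·c ≈ 13231.79 km.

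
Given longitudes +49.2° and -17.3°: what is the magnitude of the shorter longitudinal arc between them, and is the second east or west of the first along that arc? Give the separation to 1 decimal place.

66.5° west

Raw difference: -17.3 − 49.2 = -66.5°.
Normalise into (−180°, 180°]: -66.5° stays -66.5°.
Negative ⇒ the second point lies to the west; separation 66.5°.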